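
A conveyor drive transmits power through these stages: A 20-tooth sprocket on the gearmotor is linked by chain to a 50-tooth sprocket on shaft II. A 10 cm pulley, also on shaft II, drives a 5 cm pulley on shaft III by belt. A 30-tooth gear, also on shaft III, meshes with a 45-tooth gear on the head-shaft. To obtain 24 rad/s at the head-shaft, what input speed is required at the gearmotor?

45 rad/s

Overall ratio R = 2.5 × 0.5 × 1.5 = 1.875.
Required input speed = output speed × R = 24 × 1.875 = 45 rad/s.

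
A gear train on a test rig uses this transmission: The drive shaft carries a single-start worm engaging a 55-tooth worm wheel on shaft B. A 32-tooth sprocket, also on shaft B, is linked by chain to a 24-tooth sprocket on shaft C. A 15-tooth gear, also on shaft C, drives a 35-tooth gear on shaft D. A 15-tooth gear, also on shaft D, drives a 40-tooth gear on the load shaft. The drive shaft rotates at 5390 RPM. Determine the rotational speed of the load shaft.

21 RPM

the drive shaft → shaft B (worm, 55/1): 5390 ÷ 55 = 98 RPM
shaft B → shaft C (chain, 24/32): 98 ÷ 0.75 = 130.67 RPM
shaft C → shaft D (gear mesh, 35/15): 130.67 ÷ 2.3333 = 56 RPM
shaft D → the load shaft (gear mesh, 40/15): 56 ÷ 2.6667 = 21 RPM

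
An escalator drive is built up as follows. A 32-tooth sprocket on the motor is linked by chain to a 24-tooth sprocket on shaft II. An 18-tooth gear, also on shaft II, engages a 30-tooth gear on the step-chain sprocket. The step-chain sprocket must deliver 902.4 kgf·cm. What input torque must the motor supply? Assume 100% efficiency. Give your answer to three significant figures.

722 kgf·cm

Overall ratio R = 0.75 × 1.6667 = 1.25.
Input torque = output torque / R = 902.4 / 1.25 = 721.92 kgf·cm.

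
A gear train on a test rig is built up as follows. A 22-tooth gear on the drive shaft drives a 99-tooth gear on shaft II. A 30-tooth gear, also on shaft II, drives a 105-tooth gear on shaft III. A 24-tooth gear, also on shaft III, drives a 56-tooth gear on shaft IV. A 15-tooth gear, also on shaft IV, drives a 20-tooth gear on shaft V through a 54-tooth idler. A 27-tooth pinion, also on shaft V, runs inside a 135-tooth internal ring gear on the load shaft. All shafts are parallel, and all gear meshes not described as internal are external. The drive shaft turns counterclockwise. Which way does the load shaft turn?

clockwise

the drive shaft → shaft II: external mesh, 1 reversal → CW.
shaft II → shaft III: external mesh, 1 reversal → CCW.
shaft III → shaft IV: external mesh, 1 reversal → CW.
shaft IV → shaft V: driver → idler → driven is 2 external meshes, 2 reversals → CW.
shaft V → the load shaft: internal mesh, same direction → CW.
5 reversals in total — an odd number — so the load shaft turns opposite to the drive shaft.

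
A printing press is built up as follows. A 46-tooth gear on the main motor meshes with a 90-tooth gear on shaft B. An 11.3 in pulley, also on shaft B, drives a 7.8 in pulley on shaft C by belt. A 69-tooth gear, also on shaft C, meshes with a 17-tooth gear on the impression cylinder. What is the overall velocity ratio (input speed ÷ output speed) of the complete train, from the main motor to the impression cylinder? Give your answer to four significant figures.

0.3327

Each stage contributes driven/driver: gear mesh 90/46 = 1.9565, belt 7.8/11.3 = 0.69027, gear mesh 17/69 = 0.24638.
Overall: 1.9565 × 0.69027 × 0.24638 = 0.33274.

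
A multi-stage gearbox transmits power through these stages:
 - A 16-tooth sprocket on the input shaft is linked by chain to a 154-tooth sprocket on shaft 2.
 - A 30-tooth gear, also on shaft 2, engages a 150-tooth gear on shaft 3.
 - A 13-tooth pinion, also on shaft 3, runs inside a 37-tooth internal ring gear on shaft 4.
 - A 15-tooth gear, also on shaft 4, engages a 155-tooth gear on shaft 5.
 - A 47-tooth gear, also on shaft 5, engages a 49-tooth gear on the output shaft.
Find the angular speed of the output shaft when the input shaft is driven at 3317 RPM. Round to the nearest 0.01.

the input shaft → shaft 2 (chain, 154/16): 3317 ÷ 9.625 = 344.62 RPM
shaft 2 → shaft 3 (gear mesh, 150/30): 344.62 ÷ 5 = 68.925 RPM
shaft 3 → shaft 4 (internal gear, 37/13): 68.925 ÷ 2.8462 = 24.217 RPM
shaft 4 → shaft 5 (gear mesh, 155/15): 24.217 ÷ 10.333 = 2.3436 RPM
shaft 5 → the output shaft (gear mesh, 49/47): 2.3436 ÷ 1.0426 = 2.2479 RPM

2.25 RPM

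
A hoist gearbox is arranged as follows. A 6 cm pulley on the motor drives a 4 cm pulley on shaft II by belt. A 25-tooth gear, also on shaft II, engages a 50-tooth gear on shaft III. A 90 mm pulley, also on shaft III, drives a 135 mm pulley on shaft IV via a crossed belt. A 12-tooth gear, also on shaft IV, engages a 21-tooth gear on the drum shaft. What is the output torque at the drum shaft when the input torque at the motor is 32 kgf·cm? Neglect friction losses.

112 kgf·cm

After the belt (4/6): 32 × 0.66667 = 21.333 kgf·cm
After the gear mesh (50/25): 21.333 × 2 = 42.667 kgf·cm
After the belt (135/90): 42.667 × 1.5 = 64 kgf·cm
After the gear mesh (21/12): 64 × 1.75 = 112 kgf·cm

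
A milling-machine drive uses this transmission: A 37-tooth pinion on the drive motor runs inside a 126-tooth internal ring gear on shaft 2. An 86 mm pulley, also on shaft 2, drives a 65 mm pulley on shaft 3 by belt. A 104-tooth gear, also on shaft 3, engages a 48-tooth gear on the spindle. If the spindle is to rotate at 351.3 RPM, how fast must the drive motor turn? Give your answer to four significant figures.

417.3 RPM

Overall ratio R = 3.4054 × 0.75581 × 0.46154 = 1.1879.
Required input speed = output speed × R = 351.3 × 1.1879 = 417.32 RPM.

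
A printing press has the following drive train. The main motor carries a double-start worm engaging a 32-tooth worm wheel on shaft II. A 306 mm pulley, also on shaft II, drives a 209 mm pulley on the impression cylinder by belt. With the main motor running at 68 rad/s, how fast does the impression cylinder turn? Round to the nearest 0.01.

worm 32/2 = 16 → 68/16 = 4.25 rad/s
belt 209/306 = 0.68301 → 4.25/0.68301 = 6.2225 rad/s

6.22 rad/s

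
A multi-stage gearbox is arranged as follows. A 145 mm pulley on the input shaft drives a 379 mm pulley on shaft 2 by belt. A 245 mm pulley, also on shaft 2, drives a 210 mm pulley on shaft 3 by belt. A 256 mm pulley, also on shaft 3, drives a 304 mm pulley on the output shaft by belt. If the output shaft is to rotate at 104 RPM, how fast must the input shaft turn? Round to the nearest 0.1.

276.7 RPM

Overall ratio R = 2.6138 × 0.85714 × 1.1875 = 2.6605.
Required input speed = output speed × R = 104 × 2.6605 = 276.69 RPM.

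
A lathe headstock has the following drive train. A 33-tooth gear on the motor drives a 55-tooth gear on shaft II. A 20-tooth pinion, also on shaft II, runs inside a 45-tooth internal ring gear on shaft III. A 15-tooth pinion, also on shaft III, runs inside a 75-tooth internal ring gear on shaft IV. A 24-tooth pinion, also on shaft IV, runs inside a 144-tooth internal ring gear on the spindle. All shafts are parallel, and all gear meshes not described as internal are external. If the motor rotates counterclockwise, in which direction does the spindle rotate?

the motor → shaft II: external mesh, 1 reversal → CW.
shaft II → shaft III: internal mesh, same direction → CW.
shaft III → shaft IV: internal mesh, same direction → CW.
shaft IV → the spindle: internal mesh, same direction → CW.
1 reversal in total — an odd number — so the spindle turns opposite to the motor.

clockwise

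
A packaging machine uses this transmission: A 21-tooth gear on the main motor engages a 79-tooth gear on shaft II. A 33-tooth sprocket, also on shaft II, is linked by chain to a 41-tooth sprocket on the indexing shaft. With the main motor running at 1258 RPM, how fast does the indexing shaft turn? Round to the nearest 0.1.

Gear mesh: ratio = 79/21 = 3.7619, so shaft II turns at 1258 / 3.7619 = 334.41 RPM.
Chain: ratio = 41/33 = 1.2424, so the indexing shaft turns at 334.41 / 1.2424 = 269.16 RPM.

269.2 RPM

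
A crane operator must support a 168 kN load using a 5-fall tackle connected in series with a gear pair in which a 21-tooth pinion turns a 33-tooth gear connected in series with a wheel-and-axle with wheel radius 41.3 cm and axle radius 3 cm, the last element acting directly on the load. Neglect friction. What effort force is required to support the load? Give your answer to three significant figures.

1.55 kN

Block-and-tackle MA = number of supporting rope parts = 5.
Gear pair MA = 33/21 = 1.5714.
Wheel-and-axle MA = R/r = 41.3/3 = 13.767.
Combined ideal MA = 5 × 1.5714 × 13.767 = 108.17.
Effort = load / MA = 168 / 108.17 = 1.5532 kN.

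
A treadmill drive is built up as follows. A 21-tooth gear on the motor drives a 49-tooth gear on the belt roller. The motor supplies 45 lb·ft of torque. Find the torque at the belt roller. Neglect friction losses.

Gear mesh: ratio = 49/21 = 2.3333; torque at the belt roller = 45 × 2.3333 = 105 lb·ft.

105 lb·ft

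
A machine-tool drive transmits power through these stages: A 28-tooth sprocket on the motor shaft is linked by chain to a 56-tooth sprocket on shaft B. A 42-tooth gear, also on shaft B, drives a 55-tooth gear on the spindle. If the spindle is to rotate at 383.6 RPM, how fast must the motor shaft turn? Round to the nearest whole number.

Overall ratio R = 2 × 1.3095 = 2.619.
Required input speed = output speed × R = 383.6 × 2.619 = 1004.7 RPM.

1005 RPM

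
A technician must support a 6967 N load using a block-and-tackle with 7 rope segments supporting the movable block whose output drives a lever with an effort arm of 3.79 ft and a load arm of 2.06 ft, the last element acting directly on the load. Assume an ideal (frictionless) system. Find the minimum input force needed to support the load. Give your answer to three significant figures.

541 N

Block-and-tackle MA = number of supporting rope parts = 7.
Lever MA = effort arm / load arm = 3.79/2.06 = 1.8398.
Combined ideal MA = 7 × 1.8398 = 12.879.
Effort = load / MA = 6967 / 12.879 = 540.97 N.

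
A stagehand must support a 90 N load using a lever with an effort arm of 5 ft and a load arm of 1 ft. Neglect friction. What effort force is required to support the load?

18 N

Lever MA = effort arm / load arm = 5/1 = 5.
Effort = load / MA = 90 / 5 = 18 N.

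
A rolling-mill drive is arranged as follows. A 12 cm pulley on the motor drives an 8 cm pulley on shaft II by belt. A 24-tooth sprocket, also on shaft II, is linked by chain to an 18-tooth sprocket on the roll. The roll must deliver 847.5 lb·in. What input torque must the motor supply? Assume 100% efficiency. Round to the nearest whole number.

Overall ratio R = 0.66667 × 0.75 = 0.5.
Input torque = output torque / R = 847.5 / 0.5 = 1695 lb·in.

1695 lb·in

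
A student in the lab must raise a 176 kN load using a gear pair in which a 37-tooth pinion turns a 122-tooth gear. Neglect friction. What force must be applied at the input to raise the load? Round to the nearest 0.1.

Gear pair MA = 122/37 = 3.2973.
Effort = load / MA = 176 / 3.2973 = 53.377 kN.

53.4 kN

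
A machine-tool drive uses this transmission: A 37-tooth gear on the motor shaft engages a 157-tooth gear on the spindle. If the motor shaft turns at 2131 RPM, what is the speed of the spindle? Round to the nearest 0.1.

the motor shaft → the spindle (gear mesh, 157/37): 2131 ÷ 4.2432 = 502.21 RPM

502.2 RPM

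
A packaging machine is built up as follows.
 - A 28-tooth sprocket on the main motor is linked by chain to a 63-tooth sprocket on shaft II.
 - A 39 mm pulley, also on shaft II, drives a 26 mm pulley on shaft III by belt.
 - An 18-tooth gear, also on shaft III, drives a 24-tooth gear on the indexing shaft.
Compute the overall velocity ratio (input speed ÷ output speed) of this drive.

2

Each stage contributes driven/driver: chain 63/28 = 2.25, belt 26/39 = 0.66667, gear mesh 24/18 = 1.3333.
Overall: 2.25 × 0.66667 × 1.3333 = 2.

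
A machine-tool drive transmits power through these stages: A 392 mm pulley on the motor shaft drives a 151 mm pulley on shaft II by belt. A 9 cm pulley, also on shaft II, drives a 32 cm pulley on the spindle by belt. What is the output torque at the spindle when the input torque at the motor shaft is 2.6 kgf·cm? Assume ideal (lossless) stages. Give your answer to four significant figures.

3.561 kgf·cm

belt 151/392 = 0.3852 → τ = 2.6·0.3852 = 1.0015 kgf·cm
belt 32/9 = 3.5556 → τ = 1.0015·3.5556 = 3.561 kgf·cm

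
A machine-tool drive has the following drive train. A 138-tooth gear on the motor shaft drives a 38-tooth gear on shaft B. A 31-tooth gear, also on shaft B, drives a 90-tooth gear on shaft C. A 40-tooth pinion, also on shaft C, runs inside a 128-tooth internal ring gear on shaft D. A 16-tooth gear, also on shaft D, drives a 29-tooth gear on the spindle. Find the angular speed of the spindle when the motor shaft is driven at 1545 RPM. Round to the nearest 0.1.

gear mesh 38/138 = 0.27536 → 1545/0.27536 = 5610.8 RPM
gear mesh 90/31 = 2.9032 → 5610.8/2.9032 = 1932.6 RPM
internal gear 128/40 = 3.2 → 1932.6/3.2 = 603.94 RPM
gear mesh 29/16 = 1.8125 → 603.94/1.8125 = 333.21 RPM

333.2 RPM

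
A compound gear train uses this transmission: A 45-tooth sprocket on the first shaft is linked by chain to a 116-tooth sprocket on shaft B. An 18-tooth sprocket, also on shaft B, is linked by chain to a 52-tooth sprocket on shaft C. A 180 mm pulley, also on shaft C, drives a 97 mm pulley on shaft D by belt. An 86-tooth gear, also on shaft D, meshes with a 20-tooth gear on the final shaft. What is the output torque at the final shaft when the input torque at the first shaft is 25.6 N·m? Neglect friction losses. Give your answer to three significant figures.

23.9 N·m

chain 116/45 = 2.5778 → τ = 25.6·2.5778 = 65.991 N·m
chain 52/18 = 2.8889 → τ = 65.991·2.8889 = 190.64 N·m
belt 97/180 = 0.53889 → τ = 190.64·0.53889 = 102.73 N·m
gear mesh 20/86 = 0.23256 → τ = 102.73·0.23256 = 23.892 N·m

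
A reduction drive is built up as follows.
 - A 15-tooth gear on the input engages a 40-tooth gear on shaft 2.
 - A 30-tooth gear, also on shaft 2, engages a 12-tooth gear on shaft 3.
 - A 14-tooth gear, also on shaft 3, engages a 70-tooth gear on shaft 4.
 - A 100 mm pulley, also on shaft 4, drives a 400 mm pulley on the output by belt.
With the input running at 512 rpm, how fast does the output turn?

24 rpm

gear mesh 40/15 = 2.6667 → 512/2.6667 = 192 rpm
gear mesh 12/30 = 0.4 → 192/0.4 = 480 rpm
gear mesh 70/14 = 5 → 480/5 = 96 rpm
belt 400/100 = 4 → 96/4 = 24 rpm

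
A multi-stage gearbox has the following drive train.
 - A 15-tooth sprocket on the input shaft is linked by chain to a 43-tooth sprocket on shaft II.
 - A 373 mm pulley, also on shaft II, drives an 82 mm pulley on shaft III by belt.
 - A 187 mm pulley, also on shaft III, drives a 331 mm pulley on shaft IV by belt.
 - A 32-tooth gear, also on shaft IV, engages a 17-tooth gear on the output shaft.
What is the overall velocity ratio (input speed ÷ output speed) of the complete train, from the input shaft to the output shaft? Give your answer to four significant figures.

Each stage contributes driven/driver: chain 43/15 = 2.8667, belt 82/373 = 0.21984, belt 331/187 = 1.7701, gear mesh 17/32 = 0.53125.
Overall: 2.8667 × 0.21984 × 1.7701 × 0.53125 = 0.59261.

0.5926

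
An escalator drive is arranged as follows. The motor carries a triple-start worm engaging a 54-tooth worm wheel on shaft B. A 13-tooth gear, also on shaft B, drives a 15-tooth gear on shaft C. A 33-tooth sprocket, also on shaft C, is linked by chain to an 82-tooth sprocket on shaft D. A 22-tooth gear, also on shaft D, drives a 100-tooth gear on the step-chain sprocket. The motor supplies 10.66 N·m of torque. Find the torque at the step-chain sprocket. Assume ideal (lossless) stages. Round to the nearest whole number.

Worm: ratio = 54/3 = 18; torque at shaft B = 10.66 × 18 = 191.88 N·m.
Gear mesh: ratio = 15/13 = 1.1538; torque at shaft C = 191.88 × 1.1538 = 221.4 N·m.
Chain: ratio = 82/33 = 2.4848; torque at shaft D = 221.4 × 2.4848 = 550.15 N·m.
Gear mesh: ratio = 100/22 = 4.5455; torque at the step-chain sprocket = 550.15 × 4.5455 = 2500.7 N·m.

2501 N·m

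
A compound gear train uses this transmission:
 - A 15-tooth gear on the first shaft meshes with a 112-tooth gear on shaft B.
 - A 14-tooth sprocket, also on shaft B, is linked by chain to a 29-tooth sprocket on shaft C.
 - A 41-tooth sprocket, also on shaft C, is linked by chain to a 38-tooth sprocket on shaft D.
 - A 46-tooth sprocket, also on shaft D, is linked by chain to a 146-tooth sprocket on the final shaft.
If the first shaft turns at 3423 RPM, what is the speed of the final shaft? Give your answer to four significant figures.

the first shaft → shaft B (gear mesh, 112/15): 3423 ÷ 7.4667 = 458.44 RPM
shaft B → shaft C (chain, 29/14): 458.44 ÷ 2.0714 = 221.31 RPM
shaft C → shaft D (chain, 38/41): 221.31 ÷ 0.92683 = 238.79 RPM
shaft D → the final shaft (chain, 146/46): 238.79 ÷ 3.1739 = 75.234 RPM

75.23 RPM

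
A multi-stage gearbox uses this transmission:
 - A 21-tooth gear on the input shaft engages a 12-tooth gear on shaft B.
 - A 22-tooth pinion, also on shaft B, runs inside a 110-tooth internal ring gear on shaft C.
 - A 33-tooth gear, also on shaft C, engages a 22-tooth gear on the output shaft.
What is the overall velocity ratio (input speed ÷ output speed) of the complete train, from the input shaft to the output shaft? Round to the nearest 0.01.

1.90

Each stage contributes driven/driver: gear mesh 12/21 = 0.57143, internal gear 110/22 = 5, gear mesh 22/33 = 0.66667.
Overall: 0.57143 × 5 × 0.66667 = 1.9048.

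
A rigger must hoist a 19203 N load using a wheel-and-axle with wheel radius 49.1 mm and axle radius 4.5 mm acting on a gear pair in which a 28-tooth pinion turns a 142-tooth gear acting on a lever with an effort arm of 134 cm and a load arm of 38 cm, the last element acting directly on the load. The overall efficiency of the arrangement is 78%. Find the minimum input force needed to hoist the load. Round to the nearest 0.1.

Wheel-and-axle MA = R/r = 49.1/4.5 = 10.911.
Gear pair MA = 142/28 = 5.0714.
Lever MA = effort arm / load arm = 134/38 = 3.5263.
Combined ideal MA = 10.911 × 5.0714 × 3.5263 = 195.13.
Actual MA = 195.13 × 0.78 = 152.2.
Effort = load / actual MA = 19203 / 152.2 = 126.17 N.

126.2 N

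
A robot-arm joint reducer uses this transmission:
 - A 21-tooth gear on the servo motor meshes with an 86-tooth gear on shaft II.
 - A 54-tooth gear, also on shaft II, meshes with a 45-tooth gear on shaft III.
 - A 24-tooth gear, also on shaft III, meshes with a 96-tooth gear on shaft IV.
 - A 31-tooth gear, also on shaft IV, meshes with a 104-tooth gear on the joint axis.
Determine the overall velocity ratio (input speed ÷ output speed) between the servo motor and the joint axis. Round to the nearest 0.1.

45.8

Each stage contributes driven/driver: gear mesh 86/21 = 4.0952, gear mesh 45/54 = 0.83333, gear mesh 96/24 = 4, gear mesh 104/31 = 3.3548.
Overall: 4.0952 × 0.83333 × 4 × 3.3548 = 45.796.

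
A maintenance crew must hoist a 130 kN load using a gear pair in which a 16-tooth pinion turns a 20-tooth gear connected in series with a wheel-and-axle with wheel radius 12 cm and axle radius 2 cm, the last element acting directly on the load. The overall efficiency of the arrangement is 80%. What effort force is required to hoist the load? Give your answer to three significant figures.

Gear pair MA = 20/16 = 1.25.
Wheel-and-axle MA = R/r = 12/2 = 6.
Combined ideal MA = 1.25 × 6 = 7.5.
Actual MA = 7.5 × 0.80 = 6.
Effort = load / actual MA = 130 / 6 = 21.667 kN.

21.7 kN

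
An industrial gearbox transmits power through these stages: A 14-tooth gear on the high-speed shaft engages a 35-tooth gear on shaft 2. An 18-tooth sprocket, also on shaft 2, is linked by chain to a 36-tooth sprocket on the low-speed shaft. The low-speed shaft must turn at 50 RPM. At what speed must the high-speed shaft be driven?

250 RPM

Overall ratio R = 2.5 × 2 = 5.
Required input speed = output speed × R = 50 × 5 = 250 RPM.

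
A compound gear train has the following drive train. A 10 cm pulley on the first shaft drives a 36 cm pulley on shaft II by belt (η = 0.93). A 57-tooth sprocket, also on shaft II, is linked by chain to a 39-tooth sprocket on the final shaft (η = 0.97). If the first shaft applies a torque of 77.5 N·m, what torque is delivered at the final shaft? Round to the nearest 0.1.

belt 36/10 = 3.6 → τ = 77.5·3.6·0.93 = 259.47 N·m
chain 39/57 = 0.68421 → τ = 259.47·0.68421·0.97 = 172.21 N·m

172.2 N·m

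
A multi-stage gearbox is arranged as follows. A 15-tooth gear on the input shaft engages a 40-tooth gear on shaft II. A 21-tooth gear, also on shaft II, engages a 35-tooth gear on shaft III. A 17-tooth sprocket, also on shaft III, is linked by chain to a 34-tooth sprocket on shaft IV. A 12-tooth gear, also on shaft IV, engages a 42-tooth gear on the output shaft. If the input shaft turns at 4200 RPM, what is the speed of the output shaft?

135 RPM

the input shaft → shaft II (gear mesh, 40/15): 4200 ÷ 2.6667 = 1575 RPM
shaft II → shaft III (gear mesh, 35/21): 1575 ÷ 1.6667 = 945 RPM
shaft III → shaft IV (chain, 34/17): 945 ÷ 2 = 472.5 RPM
shaft IV → the output shaft (gear mesh, 42/12): 472.5 ÷ 3.5 = 135 RPM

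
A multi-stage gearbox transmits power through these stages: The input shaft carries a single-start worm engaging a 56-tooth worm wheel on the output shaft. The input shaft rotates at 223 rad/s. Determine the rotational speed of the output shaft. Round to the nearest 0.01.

Worm: ratio = 56/1 = 56, so the output shaft turns at 223 / 56 = 3.9821 rad/s.

3.98 rad/s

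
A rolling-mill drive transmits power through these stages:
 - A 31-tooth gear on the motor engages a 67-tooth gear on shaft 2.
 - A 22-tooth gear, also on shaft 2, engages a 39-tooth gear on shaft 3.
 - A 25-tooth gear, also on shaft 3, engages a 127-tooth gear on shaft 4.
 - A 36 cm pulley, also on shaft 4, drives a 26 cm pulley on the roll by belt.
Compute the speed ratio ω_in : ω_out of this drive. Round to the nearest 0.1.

14.1

Each stage contributes driven/driver: gear mesh 67/31 = 2.1613, gear mesh 39/22 = 1.7727, gear mesh 127/25 = 5.08, belt 26/36 = 0.72222.
Overall: 2.1613 × 1.7727 × 5.08 × 0.72222 = 14.057.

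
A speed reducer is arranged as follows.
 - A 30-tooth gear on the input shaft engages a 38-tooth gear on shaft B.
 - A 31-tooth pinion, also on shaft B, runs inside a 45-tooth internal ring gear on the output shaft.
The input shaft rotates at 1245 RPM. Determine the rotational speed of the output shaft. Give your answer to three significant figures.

Gear mesh: ratio = 38/30 = 1.2667, so shaft B turns at 1245 / 1.2667 = 982.89 RPM.
Internal gear: ratio = 45/31 = 1.4516, so the output shaft turns at 982.89 / 1.4516 = 677.11 RPM.

677 RPM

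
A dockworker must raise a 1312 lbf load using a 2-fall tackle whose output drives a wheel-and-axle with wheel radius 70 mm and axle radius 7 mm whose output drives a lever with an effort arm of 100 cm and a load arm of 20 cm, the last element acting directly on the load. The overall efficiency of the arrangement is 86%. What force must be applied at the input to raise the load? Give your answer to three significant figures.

15.3 lbf

Block-and-tackle MA = number of supporting rope parts = 2.
Wheel-and-axle MA = R/r = 70/7 = 10.
Lever MA = effort arm / load arm = 100/20 = 5.
Combined ideal MA = 2 × 10 × 5 = 100.
Actual MA = 100 × 0.86 = 86.
Effort = load / actual MA = 1312 / 86 = 15.256 lbf.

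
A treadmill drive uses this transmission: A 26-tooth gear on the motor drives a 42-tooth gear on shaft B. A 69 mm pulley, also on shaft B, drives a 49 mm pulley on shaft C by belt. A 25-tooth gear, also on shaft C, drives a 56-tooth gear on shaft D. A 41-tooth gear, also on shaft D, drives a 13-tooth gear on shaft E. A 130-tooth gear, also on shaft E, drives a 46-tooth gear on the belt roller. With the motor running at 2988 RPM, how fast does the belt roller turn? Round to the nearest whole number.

gear mesh 42/26 = 1.6154 → 2988/1.6154 = 1849.7 RPM
belt 49/69 = 0.71014 → 1849.7/0.71014 = 2604.7 RPM
gear mesh 56/25 = 2.24 → 2604.7/2.24 = 1162.8 RPM
gear mesh 13/41 = 0.31707 → 1162.8/0.31707 = 3667.3 RPM
gear mesh 46/130 = 0.35385 → 3667.3/0.35385 = 10364 RPM

10364 RPM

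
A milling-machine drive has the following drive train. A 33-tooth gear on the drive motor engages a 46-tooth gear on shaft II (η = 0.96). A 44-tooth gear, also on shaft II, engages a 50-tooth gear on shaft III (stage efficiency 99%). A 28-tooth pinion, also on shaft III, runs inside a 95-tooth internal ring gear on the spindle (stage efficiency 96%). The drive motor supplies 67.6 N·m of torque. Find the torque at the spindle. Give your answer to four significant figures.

After the gear mesh (46/33): 67.6 × 1.3939 × 0.96 = 90.461 N·m
After the gear mesh (50/44): 90.461 × 1.1364 × 0.99 = 101.77 N·m
After the internal gear (95/28): 101.77 × 3.3929 × 0.96 = 331.48 N·m

331.5 N·m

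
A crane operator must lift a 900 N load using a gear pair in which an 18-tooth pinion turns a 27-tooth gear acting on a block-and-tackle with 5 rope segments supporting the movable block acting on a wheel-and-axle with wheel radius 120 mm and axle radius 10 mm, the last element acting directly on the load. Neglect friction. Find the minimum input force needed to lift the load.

Gear pair MA = 27/18 = 1.5.
Block-and-tackle MA = number of supporting rope parts = 5.
Wheel-and-axle MA = R/r = 120/10 = 12.
Combined ideal MA = 1.5 × 5 × 12 = 90.
Effort = load / MA = 900 / 90 = 10 N.

10 N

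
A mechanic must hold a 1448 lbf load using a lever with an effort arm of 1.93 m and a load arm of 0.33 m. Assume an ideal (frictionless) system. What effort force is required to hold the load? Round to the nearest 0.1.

Lever MA = effort arm / load arm = 1.93/0.33 = 5.8485.
Effort = load / MA = 1448 / 5.8485 = 247.59 lbf.

247.6 lbf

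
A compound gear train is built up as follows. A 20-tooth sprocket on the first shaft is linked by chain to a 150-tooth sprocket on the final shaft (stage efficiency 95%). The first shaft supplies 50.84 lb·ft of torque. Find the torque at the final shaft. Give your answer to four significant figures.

362.2 lb·ft

After the chain (150/20): 50.84 × 7.5 × 0.95 = 362.24 lb·ft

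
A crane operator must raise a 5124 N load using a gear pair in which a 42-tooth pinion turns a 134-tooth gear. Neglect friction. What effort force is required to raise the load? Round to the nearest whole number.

Gear pair MA = 134/42 = 3.1905.
Effort = load / MA = 5124 / 3.1905 = 1606 N.

1606 N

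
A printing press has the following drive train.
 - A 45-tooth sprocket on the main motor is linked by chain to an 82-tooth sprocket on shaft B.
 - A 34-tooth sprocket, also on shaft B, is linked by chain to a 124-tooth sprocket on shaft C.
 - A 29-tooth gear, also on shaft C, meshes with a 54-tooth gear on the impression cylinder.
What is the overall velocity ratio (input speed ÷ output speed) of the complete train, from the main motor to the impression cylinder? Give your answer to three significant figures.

12.4

Each stage contributes driven/driver: chain 82/45 = 1.8222, chain 124/34 = 3.6471, gear mesh 54/29 = 1.8621.
Overall: 1.8222 × 3.6471 × 1.8621 = 12.375.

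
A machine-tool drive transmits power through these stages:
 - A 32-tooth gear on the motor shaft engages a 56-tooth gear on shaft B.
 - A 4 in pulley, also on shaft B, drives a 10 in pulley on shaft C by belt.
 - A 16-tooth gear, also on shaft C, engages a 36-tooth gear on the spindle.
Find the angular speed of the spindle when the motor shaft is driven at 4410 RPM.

gear mesh 56/32 = 1.75 → 4410/1.75 = 2520 RPM
belt 10/4 = 2.5 → 2520/2.5 = 1008 RPM
gear mesh 36/16 = 2.25 → 1008/2.25 = 448 RPM

448 RPM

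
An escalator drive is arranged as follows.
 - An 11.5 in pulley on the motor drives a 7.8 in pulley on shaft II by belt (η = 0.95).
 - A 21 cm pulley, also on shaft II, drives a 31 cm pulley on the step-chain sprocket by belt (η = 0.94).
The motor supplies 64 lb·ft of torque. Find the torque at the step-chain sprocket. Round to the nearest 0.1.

57.2 lb·ft

belt 7.8/11.5 = 0.67826 → τ = 64·0.67826·0.95 = 41.238 lb·ft
belt 31/21 = 1.4762 → τ = 41.238·1.4762·0.94 = 57.223 lb·ft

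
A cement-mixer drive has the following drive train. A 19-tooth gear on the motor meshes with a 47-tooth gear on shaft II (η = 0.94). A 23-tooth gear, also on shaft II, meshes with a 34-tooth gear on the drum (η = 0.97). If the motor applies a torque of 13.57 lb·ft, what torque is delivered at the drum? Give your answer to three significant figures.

After the gear mesh (47/19): 13.57 × 2.4737 × 0.94 = 31.554 lb·ft
After the gear mesh (34/23): 31.554 × 1.4783 × 0.97 = 45.245 lb·ft

45.2 lb·ft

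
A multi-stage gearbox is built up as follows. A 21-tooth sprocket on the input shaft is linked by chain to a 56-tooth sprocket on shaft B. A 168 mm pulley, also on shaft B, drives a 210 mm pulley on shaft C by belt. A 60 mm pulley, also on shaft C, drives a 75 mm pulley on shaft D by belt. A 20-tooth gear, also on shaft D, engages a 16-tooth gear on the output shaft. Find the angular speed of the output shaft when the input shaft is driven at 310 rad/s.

93 rad/s

the input shaft → shaft B (chain, 56/21): 310 ÷ 2.6667 = 116.25 rad/s
shaft B → shaft C (belt, 210/168): 116.25 ÷ 1.25 = 93 rad/s
shaft C → shaft D (belt, 75/60): 93 ÷ 1.25 = 74.4 rad/s
shaft D → the output shaft (gear mesh, 16/20): 74.4 ÷ 0.8 = 93 rad/s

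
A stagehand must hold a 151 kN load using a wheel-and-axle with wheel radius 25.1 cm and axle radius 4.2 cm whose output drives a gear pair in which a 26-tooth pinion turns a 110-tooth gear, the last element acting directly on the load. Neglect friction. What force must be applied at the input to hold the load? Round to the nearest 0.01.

5.97 kN

Wheel-and-axle MA = R/r = 25.1/4.2 = 5.9762.
Gear pair MA = 110/26 = 4.2308.
Combined ideal MA = 5.9762 × 4.2308 = 25.284.
Effort = load / MA = 151 / 25.284 = 5.9722 kN.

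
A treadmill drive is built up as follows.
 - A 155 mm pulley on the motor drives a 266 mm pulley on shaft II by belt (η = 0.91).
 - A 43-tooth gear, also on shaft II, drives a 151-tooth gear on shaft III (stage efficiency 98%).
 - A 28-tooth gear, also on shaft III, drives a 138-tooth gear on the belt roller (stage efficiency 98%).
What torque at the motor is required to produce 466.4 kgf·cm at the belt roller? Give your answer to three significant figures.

18.0 kgf·cm

Overall ratio R = 1.7161 × 3.5116 × 4.9286 = 29.702; overall efficiency η = 0.91 × 0.98 × 0.98 = 0.8740.
Input torque = output torque / (R × η) = 466.4 / (29.702 × 0.8740) = 17.967 kgf·cm.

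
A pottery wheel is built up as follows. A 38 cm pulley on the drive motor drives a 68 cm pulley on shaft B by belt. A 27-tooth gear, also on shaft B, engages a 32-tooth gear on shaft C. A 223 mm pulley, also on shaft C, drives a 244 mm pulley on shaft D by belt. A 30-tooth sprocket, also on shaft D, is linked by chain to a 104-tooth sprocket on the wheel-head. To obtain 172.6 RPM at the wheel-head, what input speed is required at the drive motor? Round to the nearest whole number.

1389 RPM

Overall ratio R = 1.7895 × 1.1852 × 1.0942 × 3.4667 = 8.0447.
Required input speed = output speed × R = 172.6 × 8.0447 = 1388.5 RPM.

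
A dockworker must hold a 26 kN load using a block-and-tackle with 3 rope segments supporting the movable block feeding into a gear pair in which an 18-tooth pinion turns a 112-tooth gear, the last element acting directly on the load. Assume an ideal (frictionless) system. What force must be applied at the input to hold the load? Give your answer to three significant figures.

Block-and-tackle MA = number of supporting rope parts = 3.
Gear pair MA = 112/18 = 6.2222.
Combined ideal MA = 3 × 6.2222 = 18.667.
Effort = load / MA = 26 / 18.667 = 1.3929 kN.

1.39 kN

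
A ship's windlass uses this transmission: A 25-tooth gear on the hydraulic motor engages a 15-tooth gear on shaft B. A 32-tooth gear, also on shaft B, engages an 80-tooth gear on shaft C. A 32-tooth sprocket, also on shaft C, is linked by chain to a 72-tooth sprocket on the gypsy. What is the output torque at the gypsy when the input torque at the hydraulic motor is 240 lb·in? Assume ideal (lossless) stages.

gear mesh 15/25 = 0.6 → τ = 240·0.6 = 144 lb·in
gear mesh 80/32 = 2.5 → τ = 144·2.5 = 360 lb·in
chain 72/32 = 2.25 → τ = 360·2.25 = 810 lb·in

810 lb·in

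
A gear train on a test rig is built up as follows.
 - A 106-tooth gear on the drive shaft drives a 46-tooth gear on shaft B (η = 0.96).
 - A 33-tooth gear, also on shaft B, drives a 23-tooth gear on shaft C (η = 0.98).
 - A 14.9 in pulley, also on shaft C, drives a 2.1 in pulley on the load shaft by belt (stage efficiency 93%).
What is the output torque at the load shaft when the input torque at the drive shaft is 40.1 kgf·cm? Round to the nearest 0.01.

gear mesh 46/106 = 0.43396 → τ = 40.1·0.43396·0.96 = 16.706 kgf·cm
gear mesh 23/33 = 0.69697 → τ = 16.706·0.69697·0.98 = 11.411 kgf·cm
belt 2.1/14.9 = 0.14094 → τ = 11.411·0.14094·0.93 = 1.4956 kgf·cm

1.50 kgf·cm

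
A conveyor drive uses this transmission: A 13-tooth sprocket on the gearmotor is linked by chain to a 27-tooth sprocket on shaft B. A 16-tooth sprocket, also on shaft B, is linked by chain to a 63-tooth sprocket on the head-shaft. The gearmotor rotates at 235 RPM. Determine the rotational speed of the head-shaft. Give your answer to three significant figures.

28.7 RPM

the gearmotor → shaft B (chain, 27/13): 235 ÷ 2.0769 = 113.15 RPM
shaft B → the head-shaft (chain, 63/16): 113.15 ÷ 3.9375 = 28.736 RPM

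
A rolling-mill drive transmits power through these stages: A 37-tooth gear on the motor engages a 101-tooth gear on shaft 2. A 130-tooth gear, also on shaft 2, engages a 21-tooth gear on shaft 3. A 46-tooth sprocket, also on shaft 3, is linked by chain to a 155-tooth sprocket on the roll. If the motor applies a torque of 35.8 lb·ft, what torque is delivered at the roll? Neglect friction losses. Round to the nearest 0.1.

53.2 lb·ft

After the gear mesh (101/37): 35.8 × 2.7297 = 97.724 lb·ft
After the gear mesh (21/130): 97.724 × 0.16154 = 15.786 lb·ft
After the chain (155/46): 15.786 × 3.3696 = 53.193 lb·ft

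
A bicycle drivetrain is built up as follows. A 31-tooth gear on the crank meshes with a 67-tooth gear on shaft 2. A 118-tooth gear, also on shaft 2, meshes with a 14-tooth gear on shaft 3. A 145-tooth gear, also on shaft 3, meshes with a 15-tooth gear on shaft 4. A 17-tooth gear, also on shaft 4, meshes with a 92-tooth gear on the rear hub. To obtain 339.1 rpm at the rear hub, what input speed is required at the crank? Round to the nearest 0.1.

48.7 rpm

Overall ratio R = 2.1613 × 0.11864 × 0.10345 × 5.4118 = 0.14356.
Required input speed = output speed × R = 339.1 × 0.14356 = 48.68 rpm.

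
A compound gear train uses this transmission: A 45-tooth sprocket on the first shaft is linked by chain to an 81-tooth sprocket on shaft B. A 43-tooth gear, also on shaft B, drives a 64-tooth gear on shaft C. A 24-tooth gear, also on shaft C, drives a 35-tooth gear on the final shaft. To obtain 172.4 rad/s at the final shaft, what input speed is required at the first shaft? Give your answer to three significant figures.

674 rad/s

Overall ratio R = 1.8 × 1.4884 × 1.4583 = 3.907.
Required input speed = output speed × R = 172.4 × 3.907 = 673.56 rad/s.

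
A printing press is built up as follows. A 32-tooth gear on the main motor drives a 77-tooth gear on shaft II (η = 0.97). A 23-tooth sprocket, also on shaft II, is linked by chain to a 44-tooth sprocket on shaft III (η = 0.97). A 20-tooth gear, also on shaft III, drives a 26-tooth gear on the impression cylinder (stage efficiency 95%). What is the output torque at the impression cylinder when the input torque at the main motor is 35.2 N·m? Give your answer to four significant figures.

gear mesh 77/32 = 2.4062 → τ = 35.2·2.4062·0.97 = 82.159 N·m
chain 44/23 = 1.913 → τ = 82.159·1.913·0.97 = 152.46 N·m
gear mesh 26/20 = 1.3 → τ = 152.46·1.3·0.95 = 188.29 N·m

188.3 N·m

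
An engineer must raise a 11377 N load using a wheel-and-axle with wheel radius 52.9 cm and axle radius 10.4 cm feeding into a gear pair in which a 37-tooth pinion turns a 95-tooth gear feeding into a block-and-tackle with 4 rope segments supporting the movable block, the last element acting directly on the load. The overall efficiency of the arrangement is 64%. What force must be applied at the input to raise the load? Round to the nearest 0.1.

Wheel-and-axle MA = R/r = 52.9/10.4 = 5.0865.
Gear pair MA = 95/37 = 2.5676.
Block-and-tackle MA = number of supporting rope parts = 4.
Combined ideal MA = 5.0865 × 2.5676 × 4 = 52.24.
Actual MA = 52.24 × 0.64 = 33.434.
Effort = load / actual MA = 11377 / 33.434 = 340.29 N.

340.3 N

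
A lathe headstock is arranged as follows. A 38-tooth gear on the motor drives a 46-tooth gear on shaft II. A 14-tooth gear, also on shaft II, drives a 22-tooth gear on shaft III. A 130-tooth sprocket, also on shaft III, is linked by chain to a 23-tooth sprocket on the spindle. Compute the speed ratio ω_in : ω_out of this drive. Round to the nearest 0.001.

0.337

Each stage contributes driven/driver: gear mesh 46/38 = 1.2105, gear mesh 22/14 = 1.5714, chain 23/130 = 0.17692.
Overall: 1.2105 × 1.5714 × 0.17692 = 0.33655.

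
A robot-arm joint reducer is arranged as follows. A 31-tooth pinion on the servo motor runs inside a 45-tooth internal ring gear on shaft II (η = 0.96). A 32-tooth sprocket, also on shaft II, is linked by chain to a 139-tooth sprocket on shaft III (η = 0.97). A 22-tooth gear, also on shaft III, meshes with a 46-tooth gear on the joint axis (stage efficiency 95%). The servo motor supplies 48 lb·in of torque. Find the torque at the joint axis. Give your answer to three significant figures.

560 lb·in

internal gear 45/31 = 1.4516 → τ = 48·1.4516·0.96 = 66.89 lb·in
chain 139/32 = 4.3438 → τ = 66.89·4.3438·0.97 = 281.84 lb·in
gear mesh 46/22 = 2.0909 → τ = 281.84·2.0909·0.95 = 559.83 lb·in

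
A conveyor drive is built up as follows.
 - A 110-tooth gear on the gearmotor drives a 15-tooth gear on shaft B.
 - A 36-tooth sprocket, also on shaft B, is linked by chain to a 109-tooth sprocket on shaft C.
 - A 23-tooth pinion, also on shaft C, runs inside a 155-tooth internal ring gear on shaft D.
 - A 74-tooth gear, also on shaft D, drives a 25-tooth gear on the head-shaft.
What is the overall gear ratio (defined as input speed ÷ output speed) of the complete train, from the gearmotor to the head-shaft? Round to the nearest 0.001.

0.940

Each stage contributes driven/driver: gear mesh 15/110 = 0.13636, chain 109/36 = 3.0278, internal gear 155/23 = 6.7391, gear mesh 25/74 = 0.33784.
Overall: 0.13636 × 3.0278 × 6.7391 × 0.33784 = 0.94001.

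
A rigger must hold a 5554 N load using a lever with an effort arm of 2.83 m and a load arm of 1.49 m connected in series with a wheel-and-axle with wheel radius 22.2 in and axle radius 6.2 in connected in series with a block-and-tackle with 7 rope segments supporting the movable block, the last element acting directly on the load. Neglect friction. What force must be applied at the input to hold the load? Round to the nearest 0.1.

116.7 N

Lever MA = effort arm / load arm = 2.83/1.49 = 1.8993.
Wheel-and-axle MA = R/r = 22.2/6.2 = 3.5806.
Block-and-tackle MA = number of supporting rope parts = 7.
Combined ideal MA = 1.8993 × 3.5806 × 7 = 47.606.
Effort = load / MA = 5554 / 47.606 = 116.67 N.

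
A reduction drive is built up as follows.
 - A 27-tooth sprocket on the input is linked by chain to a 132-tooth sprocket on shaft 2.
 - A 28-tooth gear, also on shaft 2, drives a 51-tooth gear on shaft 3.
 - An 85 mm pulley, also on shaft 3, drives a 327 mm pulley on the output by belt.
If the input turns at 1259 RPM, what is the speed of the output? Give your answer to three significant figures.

36.8 RPM

the input → shaft 2 (chain, 132/27): 1259 ÷ 4.8889 = 257.52 RPM
shaft 2 → shaft 3 (gear mesh, 51/28): 257.52 ÷ 1.8214 = 141.39 RPM
shaft 3 → the output (belt, 327/85): 141.39 ÷ 3.8471 = 36.751 RPM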